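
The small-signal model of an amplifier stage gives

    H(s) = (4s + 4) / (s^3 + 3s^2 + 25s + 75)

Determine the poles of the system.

s = -3, ±5j

The poles are the roots of the denominator s^3 + 3s^2 + 25s + 75 = 0.
Trying s = -3: the polynomial evaluates to 0, so (s + 3) is a factor.
Dividing out leaves s^2 + 25 = 0.
The quadratic formula then gives s = 0 ± 5j.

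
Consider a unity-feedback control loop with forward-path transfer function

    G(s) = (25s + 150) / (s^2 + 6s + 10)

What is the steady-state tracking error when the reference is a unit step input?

e_ss = 0.06250

G(s) has no poles at the origin.
This is a Type 0 system. Kp = lim_{s→0} G(s) = 150/10 = 15.
e_ss = 1/(1 + Kp) = 1/(1 + 15) = 1/16 ≈ 0.06250.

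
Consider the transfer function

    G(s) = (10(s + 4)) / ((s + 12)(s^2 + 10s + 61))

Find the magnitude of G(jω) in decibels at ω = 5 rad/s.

|G(j5)|_dB ≈ -21.9 dB

Substitute s = j5: numerator = 40 + j50, denominator = 182 + j780.
|G(j5)| = |40 + j50| / |182 + j780| = 64.031 / 800.95 ≈ 0.07994.
In decibels: 20·log₁₀(0.07994) ≈ -21.9 dB.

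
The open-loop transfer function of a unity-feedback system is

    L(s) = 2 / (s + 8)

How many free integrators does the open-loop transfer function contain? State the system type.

The denominator has no factor of s at the origin — no free integrator — so this is a Type 0 system.

Type 0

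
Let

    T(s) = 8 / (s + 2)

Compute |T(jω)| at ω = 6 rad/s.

|T(j6)| ≈ 1.265

Substitute s = j6: numerator = 8, denominator = 2 + j6.
|T(j6)| = |8| / |2 + j6| = 8 / 6.3246 ≈ 1.265.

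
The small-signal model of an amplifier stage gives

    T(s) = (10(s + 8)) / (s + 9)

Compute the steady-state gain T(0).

At s = 0 each factor (s + a) contributes a and each (s^2 + bs + c) contributes c.
T(0) = 10·(8) / ((9)) = 80/9 = 80/9.

T(0) = 80/9 ≈ 8.889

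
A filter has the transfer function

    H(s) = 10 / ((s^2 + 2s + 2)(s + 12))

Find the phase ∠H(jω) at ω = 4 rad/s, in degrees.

At s = j4: numerator = 10, denominator = -200 + j40.
∠H = ∠num − ∠den = 0° − (168.69°) = -168.7°.

∠H(j4) ≈ -168.7°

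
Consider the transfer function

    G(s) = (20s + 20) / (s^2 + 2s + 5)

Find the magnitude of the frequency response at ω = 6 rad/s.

|G(j6)| ≈ 3.660

Substitute s = j6: numerator = 20 + j120, denominator = -31 + j12.
|G(j6)| = |20 + j120| / |-31 + j12| = 121.66 / 33.242 ≈ 3.660.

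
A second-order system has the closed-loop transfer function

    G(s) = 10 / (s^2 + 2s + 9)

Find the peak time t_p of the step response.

Comparing s^2 + 2s + 9 to s^2 + 2ζωₙs + ωₙ²: ωₙ = 3 rad/s and ζ = 2/(2·3) ≈ 0.3333.
ζωₙ = 2/2 = 1, so ω_d = ωₙ√(1−ζ²) = √(ωₙ² − (ζωₙ)²) = √(9 − 1²) = √8 ≈ 2.828 rad/s.
t_p = π/ω_d = π/2.828 ≈ 1.111 s.

t_p ≈ 1.111 s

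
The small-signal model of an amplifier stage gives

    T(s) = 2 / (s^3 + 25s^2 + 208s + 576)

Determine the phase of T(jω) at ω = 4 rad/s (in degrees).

∠T(j4) ≈ -77.09°

At s = j4: numerator = 2, denominator = 176 + j768.
∠T = ∠num − ∠den = 0° − (77.093°) = -77.09°.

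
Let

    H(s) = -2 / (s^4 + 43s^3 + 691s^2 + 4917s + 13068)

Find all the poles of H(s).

The poles are the roots of the denominator s^4 + 43s^3 + 691s^2 + 4917s + 13068 = 0.
Trying s = -12: the polynomial evaluates to 0, so (s + 12) is a factor.
Dividing out leaves s^3 + 31s^2 + 319s + 1089 = 0.
This factors further as (s + 9)(s + 11)^2 = 0.

s = -12, -9, -11, -11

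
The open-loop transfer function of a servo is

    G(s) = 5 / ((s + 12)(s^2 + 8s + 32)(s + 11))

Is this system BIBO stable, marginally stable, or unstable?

stable

The poles can be read from the denominator factors: s = -12, -4 ± 4j, -11.
Since all poles lie strictly in the left half-plane, the system is stable.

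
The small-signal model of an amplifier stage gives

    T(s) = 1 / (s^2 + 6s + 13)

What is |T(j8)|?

Substitute s = j8: numerator = 1, denominator = -51 + j48.
|T(j8)| = |1| / |-51 + j48| = 1 / 70.036 ≈ 0.01428.

|T(j8)| ≈ 0.01428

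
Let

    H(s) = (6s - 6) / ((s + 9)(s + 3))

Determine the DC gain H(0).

Set s = 0: H(0) = (-6) / (27) = -2/9.

H(0) = -2/9 ≈ -0.2222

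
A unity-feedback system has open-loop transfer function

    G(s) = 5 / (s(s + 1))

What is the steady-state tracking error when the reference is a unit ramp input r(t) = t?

e_ss = 0.2000

G(s) has one pole at the origin.
This is a Type 1 system. Kv = lim_{s→0} s·G(s) = 5/1.
e_ss = 1/Kv = 1/(5) = 1/5 ≈ 0.2000.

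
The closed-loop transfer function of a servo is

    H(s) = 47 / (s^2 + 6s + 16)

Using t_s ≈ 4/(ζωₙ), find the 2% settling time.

t_s ≈ 1.333 s

Comparing s^2 + 6s + 16 to s^2 + 2ζωₙs + ωₙ²: ωₙ = 4 rad/s and ζ = 6/(2·4) = 0.75.
ζωₙ = 6/2 = 3, so t_s ≈ 4/(ζωₙ) = 4/3 ≈ 1.333 s.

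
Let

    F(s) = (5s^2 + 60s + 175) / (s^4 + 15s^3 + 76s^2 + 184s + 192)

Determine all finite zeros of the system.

s = -7, -5

Set the numerator to zero: 5s^2 + 60s + 175 = 0, i.e. 5·(s^2 + 12s + 35) = 0.
Factoring: (s + 7)(s + 5) = 0.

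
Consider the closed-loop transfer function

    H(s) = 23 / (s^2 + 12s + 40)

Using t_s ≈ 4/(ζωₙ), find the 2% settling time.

Comparing s^2 + 12s + 40 to s^2 + 2ζωₙs + ωₙ²: ωₙ = √40 ≈ 6.325 rad/s and ζ = 12/(2·√40) ≈ 0.9487.
ζωₙ = 12/2 = 6, so t_s ≈ 4/(ζωₙ) = 4/6 ≈ 0.6667 s.

t_s ≈ 0.6667 s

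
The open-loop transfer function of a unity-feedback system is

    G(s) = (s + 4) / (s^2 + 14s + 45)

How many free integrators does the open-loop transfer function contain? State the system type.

Type 0

The denominator has no factor of s at the origin — no free integrator — so this is a Type 0 system.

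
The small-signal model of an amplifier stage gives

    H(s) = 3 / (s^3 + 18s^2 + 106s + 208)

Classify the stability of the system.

stable

The denominator s^3 + 18s^2 + 106s + 208 factors as (s^2 + 10s + 26)(s + 8), giving poles at s = -5 + j, -5 - j, -8.
Since all poles lie strictly in the left half-plane, the system is stable.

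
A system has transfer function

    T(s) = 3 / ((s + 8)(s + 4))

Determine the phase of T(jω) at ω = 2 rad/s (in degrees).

∠T(j2) ≈ -40.60°

At s = j2: numerator = 3, denominator = 28 + j24.
∠T = ∠num − ∠den = 0° − (40.601°) = -40.60°.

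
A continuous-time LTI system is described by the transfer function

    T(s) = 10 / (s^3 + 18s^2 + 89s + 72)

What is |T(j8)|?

|T(j8)| ≈ 0.009104

Substitute s = j8: numerator = 10, denominator = -1080 + j200.
|T(j8)| = |10| / |-1080 + j200| = 10 / 1098.4 ≈ 0.009104.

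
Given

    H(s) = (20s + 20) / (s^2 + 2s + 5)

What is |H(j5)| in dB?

|H(j5)|_dB ≈ 13.2 dB

Substitute s = j5: numerator = 20 + j100, denominator = -20 + j10.
|H(j5)| = |20 + j100| / |-20 + j10| = 101.98 / 22.361 ≈ 4.561.
In decibels: 20·log₁₀(4.561) ≈ 13.2 dB.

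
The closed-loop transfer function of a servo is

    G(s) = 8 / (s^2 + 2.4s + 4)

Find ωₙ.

ωₙ = 2 rad/s

Compare the denominator to the standard form s^2 + 2ζωₙs + ωₙ².
ωₙ² = 4, so ωₙ = 2 rad/s.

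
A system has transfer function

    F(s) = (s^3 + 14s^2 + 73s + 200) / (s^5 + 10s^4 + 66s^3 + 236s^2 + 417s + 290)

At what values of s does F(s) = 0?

Set the numerator to zero: s^3 + 14s^2 + 73s + 200 = 0.
Factoring: (s^2 + 6s + 25)(s + 8) = 0.

s = -3 ± 4j, -8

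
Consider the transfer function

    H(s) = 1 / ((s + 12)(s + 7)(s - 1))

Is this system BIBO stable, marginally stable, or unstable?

unstable

The poles can be read from the denominator factors: s = -12, -7, 1.
Since the pole(s) at s = 1 lie in the right half-plane, the system is unstable.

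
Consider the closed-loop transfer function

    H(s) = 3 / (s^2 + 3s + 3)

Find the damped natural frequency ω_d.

ω_d ≈ 0.8660 rad/s

Comparing s^2 + 3s + 3 to s^2 + 2ζωₙs + ωₙ²: ωₙ = √3 ≈ 1.732 rad/s and ζ = 3/(2·√3) ≈ 0.8660.
ζωₙ = 3/2 = 1.5, so ω_d = ωₙ√(1−ζ²) = √(ωₙ² − (ζωₙ)²) = √(3 − 1.5²) = √0.75 ≈ 0.8660 rad/s.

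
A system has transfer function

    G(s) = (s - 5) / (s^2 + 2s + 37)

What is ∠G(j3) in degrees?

At s = j3: numerator = -5 + j3, denominator = 28 + j6.
∠G = ∠num − ∠den = 149.04° − (12.095°) = 136.9°.

∠G(j3) ≈ 136.9°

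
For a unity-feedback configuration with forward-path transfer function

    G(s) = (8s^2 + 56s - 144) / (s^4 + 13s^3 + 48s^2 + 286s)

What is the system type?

Factor s from the denominator: s^4 + 13s^3 + 48s^2 + 286s = s·(s^3 + 13s^2 + 48s + 286).
There is 1 pole at the origin, so the system is Type 1.

Type 1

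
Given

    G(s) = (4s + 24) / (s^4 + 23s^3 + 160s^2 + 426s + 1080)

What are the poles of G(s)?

s = -1 ± 3j, -12, -9

The poles are the roots of the denominator s^4 + 23s^3 + 160s^2 + 426s + 1080 = 0.
Trying s = -12: the polynomial evaluates to 0, so (s + 12) is a factor.
Dividing out leaves s^3 + 11s^2 + 28s + 90 = 0.
This factors further as (s^2 + 2s + 10)(s + 9) = 0.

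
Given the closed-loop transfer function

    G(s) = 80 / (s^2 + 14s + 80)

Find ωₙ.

ωₙ ≈ 8.944 rad/s

Compare the denominator to the standard form s^2 + 2ζωₙs + ωₙ².
ωₙ² = 80, so ωₙ = √80 ≈ 8.944 rad/s.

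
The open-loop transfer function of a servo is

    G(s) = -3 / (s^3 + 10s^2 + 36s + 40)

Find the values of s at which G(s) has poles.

The poles are the roots of the denominator s^3 + 10s^2 + 36s + 40 = 0.
Trying s = -2: the polynomial evaluates to 0, so (s + 2) is a factor.
Dividing out leaves s^2 + 8s + 20 = 0.
The quadratic formula then gives s = -4 ± 2j.

s = -4 ± 2j, -2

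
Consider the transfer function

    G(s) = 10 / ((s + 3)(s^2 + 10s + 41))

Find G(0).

G(0) = 10/123 ≈ 0.08130

Set s = 0: G(0) = (10) / (123) = 10/123.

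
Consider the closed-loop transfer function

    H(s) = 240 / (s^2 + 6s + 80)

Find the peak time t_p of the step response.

Comparing s^2 + 6s + 80 to s^2 + 2ζωₙs + ωₙ²: ωₙ = √80 ≈ 8.944 rad/s and ζ = 6/(2·√80) ≈ 0.3354.
ζωₙ = 6/2 = 3, so ω_d = ωₙ√(1−ζ²) = √(ωₙ² − (ζωₙ)²) = √(80 − 3²) = √71 ≈ 8.426 rad/s.
t_p = π/ω_d = π/8.426 ≈ 0.3728 s.

t_p ≈ 0.3728 s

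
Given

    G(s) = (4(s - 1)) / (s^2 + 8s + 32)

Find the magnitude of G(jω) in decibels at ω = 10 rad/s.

|G(j10)|_dB ≈ -8.34 dB

Substitute s = j10: numerator = -4 + j40, denominator = -68 + j80.
|G(j10)| = |-4 + j40| / |-68 + j80| = 40.200 / 105.00 ≈ 0.3829.
In decibels: 20·log₁₀(0.3829) ≈ -8.34 dB.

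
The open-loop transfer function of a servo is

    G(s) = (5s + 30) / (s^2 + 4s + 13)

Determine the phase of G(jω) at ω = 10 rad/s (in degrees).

At s = j10: numerator = 30 + j50, denominator = -87 + j40.
∠G = ∠num − ∠den = 59.036° − (155.31°) = -96.27°.

∠G(j10) ≈ -96.27°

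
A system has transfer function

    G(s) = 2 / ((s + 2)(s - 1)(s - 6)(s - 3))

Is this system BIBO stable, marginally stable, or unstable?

The poles can be read from the denominator factors: s = -2, 1, 6, 3.
Since the pole(s) at s = 1, 6, 3 lie in the right half-plane, the system is unstable.

unstable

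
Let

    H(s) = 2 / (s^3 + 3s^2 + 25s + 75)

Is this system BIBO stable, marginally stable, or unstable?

marginally stable

The denominator s^3 + 3s^2 + 25s + 75 factors as (s^2 + 25)(s + 3), giving poles at s = 5j, -5j, -3.
Since the simple pole(s) at s = 5j, -5j lie on the jω-axis with none in the right half-plane, the system is marginally stable.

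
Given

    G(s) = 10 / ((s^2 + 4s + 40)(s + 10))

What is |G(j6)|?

Substitute s = j6: numerator = 10, denominator = -104 + j264.
|G(j6)| = |10| / |-104 + j264| = 10 / 283.75 ≈ 0.03524.

|G(j6)| ≈ 0.03524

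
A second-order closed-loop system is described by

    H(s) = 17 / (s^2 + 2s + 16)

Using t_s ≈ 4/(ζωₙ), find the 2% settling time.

t_s ≈ 4 s

Comparing s^2 + 2s + 16 to s^2 + 2ζωₙs + ωₙ²: ωₙ = 4 rad/s and ζ = 2/(2·4) = 0.25.
ζωₙ = 2/2 = 1, so t_s ≈ 4/(ζωₙ) = 4/1 = 4 s.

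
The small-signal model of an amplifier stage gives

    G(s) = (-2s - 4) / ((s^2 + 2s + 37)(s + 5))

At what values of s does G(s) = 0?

s = -2

Set the numerator to zero: -2s - 4 = 0, i.e. -2·(s + 2) = 0.
So s = -2.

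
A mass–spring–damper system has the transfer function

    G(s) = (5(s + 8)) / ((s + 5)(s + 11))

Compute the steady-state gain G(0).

G(0) = 8/11 ≈ 0.7273

At s = 0 each factor (s + a) contributes a and each (s^2 + bs + c) contributes c.
G(0) = 5·(8) / ((5) · (11)) = 40/55 = 8/11.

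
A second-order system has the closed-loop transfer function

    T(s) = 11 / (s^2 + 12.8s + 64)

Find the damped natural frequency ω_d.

Comparing s^2 + 12.8s + 64 to s^2 + 2ζωₙs + ωₙ²: ωₙ = 8 rad/s and ζ = 12.8/(2·8) = 0.8.
ζωₙ = 12.8/2 = 6.4, so ω_d = ωₙ√(1−ζ²) = √(ωₙ² − (ζωₙ)²) = √(64 − 6.4²) = √23.04 = 4.800 rad/s.

ω_d = 4.800 rad/s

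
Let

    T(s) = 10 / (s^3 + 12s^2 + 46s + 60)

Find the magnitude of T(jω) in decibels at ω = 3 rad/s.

|T(j3)|_dB ≈ -21.7 dB

Substitute s = j3: numerator = 10, denominator = -48 + j111.
|T(j3)| = |10| / |-48 + j111| = 10 / 120.93 ≈ 0.08269.
In decibels: 20·log₁₀(0.08269) ≈ -21.7 dB.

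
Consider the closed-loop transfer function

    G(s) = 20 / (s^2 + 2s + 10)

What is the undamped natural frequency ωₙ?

Compare the denominator to the standard form s^2 + 2ζωₙs + ωₙ².
ωₙ² = 10, so ωₙ = √10 ≈ 3.162 rad/s.

ωₙ ≈ 3.162 rad/s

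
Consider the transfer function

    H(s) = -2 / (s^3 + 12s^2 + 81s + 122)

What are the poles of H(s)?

The poles are the roots of the denominator s^3 + 12s^2 + 81s + 122 = 0.
Trying s = -2: the polynomial evaluates to 0, so (s + 2) is a factor.
Dividing out leaves s^2 + 10s + 61 = 0.
The quadratic formula then gives s = -5 ± 6j.

s = -5 + 6j, -5 - 6j, -2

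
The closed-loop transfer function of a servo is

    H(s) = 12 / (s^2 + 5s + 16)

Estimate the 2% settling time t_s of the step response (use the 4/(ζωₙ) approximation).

Comparing s^2 + 5s + 16 to s^2 + 2ζωₙs + ωₙ²: ωₙ = 4 rad/s and ζ = 5/(2·4) = 0.625.
ζωₙ = 5/2 = 2.5, so t_s ≈ 4/(ζωₙ) = 4/2.5 = 1.600 s.

t_s ≈ 1.600 s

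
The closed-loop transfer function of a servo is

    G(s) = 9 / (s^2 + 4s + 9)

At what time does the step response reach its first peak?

Comparing s^2 + 4s + 9 to s^2 + 2ζωₙs + ωₙ²: ωₙ = 3 rad/s and ζ = 4/(2·3) ≈ 0.6667.
ζωₙ = 4/2 = 2, so ω_d = ωₙ√(1−ζ²) = √(ωₙ² − (ζωₙ)²) = √(9 − 2²) = √5 ≈ 2.236 rad/s.
t_p = π/ω_d = π/2.236 ≈ 1.405 s.

t_p ≈ 1.405 s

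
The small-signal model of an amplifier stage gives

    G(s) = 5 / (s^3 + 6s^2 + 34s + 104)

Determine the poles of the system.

The poles are the roots of the denominator s^3 + 6s^2 + 34s + 104 = 0.
Trying s = -4: the polynomial evaluates to 0, so (s + 4) is a factor.
Dividing out leaves s^2 + 2s + 26 = 0.
The quadratic formula then gives s = -1 ± 5j.

s = -1 + 5j, -1 - 5j, -4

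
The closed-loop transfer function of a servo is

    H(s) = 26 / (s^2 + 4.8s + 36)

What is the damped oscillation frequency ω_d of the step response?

Comparing s^2 + 4.8s + 36 to s^2 + 2ζωₙs + ωₙ²: ωₙ = 6 rad/s and ζ = 4.8/(2·6) = 0.4.
ζωₙ = 4.8/2 = 2.4, so ω_d = ωₙ√(1−ζ²) = √(ωₙ² − (ζωₙ)²) = √(36 − 2.4²) = √30.24 ≈ 5.499 rad/s.

ω_d ≈ 5.499 rad/s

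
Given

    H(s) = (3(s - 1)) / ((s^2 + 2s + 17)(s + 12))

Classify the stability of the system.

stable

The poles can be read from the denominator factors: s = -1 ± 4j, -12.
Since all poles lie strictly in the left half-plane, the system is stable.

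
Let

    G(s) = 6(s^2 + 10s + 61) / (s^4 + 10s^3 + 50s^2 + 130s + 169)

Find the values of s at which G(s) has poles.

s = -2 ± 3j, -3 ± 2j

The poles are the roots of the denominator s^4 + 10s^3 + 50s^2 + 130s + 169 = 0.
No real roots exist; factor into two real quadratics: (s^2 + 4s + 13)(s^2 + 6s + 13) = 0.
Each quadratic gives a conjugate pair via the quadratic formula.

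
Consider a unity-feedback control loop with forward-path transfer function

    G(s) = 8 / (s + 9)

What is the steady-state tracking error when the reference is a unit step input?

G(s) has no poles at the origin.
This is a Type 0 system. Kp = lim_{s→0} G(s) = 8/9.
e_ss = 1/(1 + Kp) = 1/(1 + 8/9) = 9/17 ≈ 0.5294.

e_ss = 0.5294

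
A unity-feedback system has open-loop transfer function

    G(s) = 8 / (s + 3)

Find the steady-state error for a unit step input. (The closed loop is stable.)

e_ss = 0.2727

G(s) has no poles at the origin.
This is a Type 0 system. Kp = lim_{s→0} G(s) = 8/3.
e_ss = 1/(1 + Kp) = 1/(1 + 8/3) = 3/11 ≈ 0.2727.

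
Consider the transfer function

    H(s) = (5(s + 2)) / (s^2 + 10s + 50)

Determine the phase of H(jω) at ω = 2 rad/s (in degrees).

∠H(j2) ≈ 21.50°

At s = j2: numerator = 10 + j10, denominator = 46 + j20.
∠H = ∠num − ∠den = 45° − (23.499°) = 21.50°.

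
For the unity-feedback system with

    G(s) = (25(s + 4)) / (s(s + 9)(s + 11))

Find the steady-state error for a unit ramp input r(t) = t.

e_ss = 0.9900

G(s) has one pole at the origin.
This is a Type 1 system. Kv = lim_{s→0} s·G(s) = 100/99.
e_ss = 1/Kv = 1/(100/99) = 99/100 ≈ 0.9900.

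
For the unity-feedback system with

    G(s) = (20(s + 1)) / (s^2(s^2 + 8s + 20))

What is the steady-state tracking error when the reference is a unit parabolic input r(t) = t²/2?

e_ss = 1

G(s) has 2 poles at the origin.
This is a Type 2 system. Ka = lim_{s→0} s^2·G(s) = 20/20 = 1.
e_ss = 1/Ka = 1/(1) = 1.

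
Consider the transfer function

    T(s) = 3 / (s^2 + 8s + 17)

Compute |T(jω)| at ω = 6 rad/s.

Substitute s = j6: numerator = 3, denominator = -19 + j48.
|T(j6)| = |3| / |-19 + j48| = 3 / 51.624 ≈ 0.05811.

|T(j6)| ≈ 0.05811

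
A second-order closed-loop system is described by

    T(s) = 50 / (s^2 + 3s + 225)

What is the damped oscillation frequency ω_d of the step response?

ω_d ≈ 14.92 rad/s

Comparing s^2 + 3s + 225 to s^2 + 2ζωₙs + ωₙ²: ωₙ = 15 rad/s and ζ = 3/(2·15) = 0.1.
ζωₙ = 3/2 = 1.5, so ω_d = ωₙ√(1−ζ²) = √(ωₙ² − (ζωₙ)²) = √(225 − 1.5²) = √222.75 ≈ 14.92 rad/s.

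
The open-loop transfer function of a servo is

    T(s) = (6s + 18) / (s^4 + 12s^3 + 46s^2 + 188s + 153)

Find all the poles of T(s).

s = -1 ± 4j, -1, -9

The poles are the roots of the denominator s^4 + 12s^3 + 46s^2 + 188s + 153 = 0.
Trying s = -1: the polynomial evaluates to 0, so (s + 1) is a factor.
Dividing out leaves s^3 + 11s^2 + 35s + 153 = 0.
This factors further as (s^2 + 2s + 17)(s + 9) = 0.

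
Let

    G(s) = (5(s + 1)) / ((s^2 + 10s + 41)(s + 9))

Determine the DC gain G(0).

At s = 0 each factor (s + a) contributes a and each (s^2 + bs + c) contributes c.
G(0) = 5·(1) / ((41) · (9)) = 5/369 = 5/369.

G(0) = 5/369 ≈ 0.01355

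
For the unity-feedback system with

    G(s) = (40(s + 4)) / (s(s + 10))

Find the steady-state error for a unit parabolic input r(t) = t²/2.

e_ss = ∞

G(s) has one pole at the origin.
This is a Type 1 system; Ka = lim_{s→0} s^2·G(s) = 0, so the steady-state error for a parabola input is infinite.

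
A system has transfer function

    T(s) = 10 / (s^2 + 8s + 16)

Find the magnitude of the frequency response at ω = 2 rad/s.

|T(j2)| = 0.5000

Substitute s = j2: numerator = 10, denominator = 12 + j16.
|T(j2)| = |10| / |12 + j16| = 10 / 20 = 0.5000.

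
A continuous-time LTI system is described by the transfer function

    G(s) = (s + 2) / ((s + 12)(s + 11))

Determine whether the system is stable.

The poles can be read from the denominator factors: s = -12, -11.
Since all poles lie strictly in the left half-plane, the system is stable.

stable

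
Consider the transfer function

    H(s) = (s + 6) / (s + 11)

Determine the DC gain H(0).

Set s = 0: H(0) = (6) / (11) = 6/11.

H(0) = 6/11 ≈ 0.5455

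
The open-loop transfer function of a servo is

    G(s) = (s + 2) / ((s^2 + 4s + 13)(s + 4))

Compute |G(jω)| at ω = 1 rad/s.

Substitute s = j1: numerator = 2 + j1, denominator = 44 + j28.
|G(j1)| = |2 + j1| / |44 + j28| = 2.2361 / 52.154 ≈ 0.04287.

|G(j1)| ≈ 0.04287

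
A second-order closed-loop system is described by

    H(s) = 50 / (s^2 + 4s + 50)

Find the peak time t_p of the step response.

Comparing s^2 + 4s + 50 to s^2 + 2ζωₙs + ωₙ²: ωₙ = √50 ≈ 7.071 rad/s and ζ = 4/(2·√50) ≈ 0.2828.
ζωₙ = 4/2 = 2, so ω_d = ωₙ√(1−ζ²) = √(ωₙ² − (ζωₙ)²) = √(50 − 2²) = √46 ≈ 6.782 rad/s.
t_p = π/ω_d = π/6.782 ≈ 0.4632 s.

t_p ≈ 0.4632 s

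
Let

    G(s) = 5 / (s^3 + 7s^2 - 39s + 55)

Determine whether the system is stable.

unstable

The denominator s^3 + 7s^2 - 39s + 55 factors as (s^2 - 4s + 5)(s + 11), giving poles at s = 2 ± j, -11.
Since the pole(s) at s = 2 ± j lie in the right half-plane, the system is unstable.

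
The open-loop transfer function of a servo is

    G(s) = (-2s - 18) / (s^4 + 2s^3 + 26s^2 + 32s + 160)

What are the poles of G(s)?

The poles are the roots of the denominator s^4 + 2s^3 + 26s^2 + 32s + 160 = 0.
No real roots exist; factor into two real quadratics: (s^2 + 16)(s^2 + 2s + 10) = 0.
Each quadratic gives a conjugate pair via the quadratic formula.

s = 4j, -4j, -1 + 3j, -1 - 3j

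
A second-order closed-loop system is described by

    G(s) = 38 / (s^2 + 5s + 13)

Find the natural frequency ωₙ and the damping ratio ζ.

Compare the denominator to the standard form s^2 + 2ζωₙs + ωₙ².
ωₙ² = 13, so ωₙ = √13 ≈ 3.606 rad/s.
2ζωₙ = 5, so ζ = 5/(2·√13) ≈ 0.6934.

ωₙ ≈ 3.606 rad/s, ζ ≈ 0.6934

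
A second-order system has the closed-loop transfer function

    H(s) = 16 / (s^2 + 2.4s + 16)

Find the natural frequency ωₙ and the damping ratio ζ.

ωₙ = 4 rad/s, ζ = 0.3

Compare the denominator to the standard form s^2 + 2ζωₙs + ωₙ².
ωₙ² = 16, so ωₙ = 4 rad/s.
2ζωₙ = 2.4, so ζ = 2.4/(2·4) = 0.3.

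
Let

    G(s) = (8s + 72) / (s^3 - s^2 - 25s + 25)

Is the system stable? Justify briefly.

unstable

The denominator s^3 - s^2 - 25s + 25 factors as (s - 5)(s - 1)(s + 5), giving poles at s = 5, 1, -5.
Since the pole(s) at s = 5, 1 lie in the right half-plane, the system is unstable.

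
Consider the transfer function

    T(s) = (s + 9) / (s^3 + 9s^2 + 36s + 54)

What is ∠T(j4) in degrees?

At s = j4: numerator = 9 + j4, denominator = -90 + j80.
∠T = ∠num − ∠den = 23.962° − (138.37°) = -114.4°.

∠T(j4) ≈ -114.4°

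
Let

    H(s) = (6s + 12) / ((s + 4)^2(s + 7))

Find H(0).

Set s = 0: H(0) = (12) / (112) = 3/28.

H(0) = 3/28 ≈ 0.1071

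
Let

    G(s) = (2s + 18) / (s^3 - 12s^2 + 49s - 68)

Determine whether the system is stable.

unstable

The denominator s^3 - 12s^2 + 49s - 68 factors as (s^2 - 8s + 17)(s - 4), giving poles at s = 4 ± j, 4.
Since the pole(s) at s = 4 + j, 4 - j, 4 lie in the right half-plane, the system is unstable.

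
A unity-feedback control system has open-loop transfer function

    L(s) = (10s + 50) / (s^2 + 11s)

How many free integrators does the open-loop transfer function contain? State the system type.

Type 1

Factor s from the denominator: s^2 + 11s = s·(s + 11).
There is 1 pole at the origin, so the system is Type 1.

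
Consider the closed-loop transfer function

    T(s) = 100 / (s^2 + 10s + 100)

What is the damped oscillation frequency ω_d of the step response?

ω_d ≈ 8.660 rad/s

Comparing s^2 + 10s + 100 to s^2 + 2ζωₙs + ωₙ²: ωₙ = 10 rad/s and ζ = 10/(2·10) = 0.5.
ζωₙ = 10/2 = 5, so ω_d = ωₙ√(1−ζ²) = √(ωₙ² − (ζωₙ)²) = √(100 − 5²) = √75 ≈ 8.660 rad/s.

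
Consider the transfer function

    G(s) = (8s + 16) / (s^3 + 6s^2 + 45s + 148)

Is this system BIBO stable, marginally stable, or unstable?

The denominator s^3 + 6s^2 + 45s + 148 factors as (s + 4)(s^2 + 2s + 37), giving poles at s = -4, -1 + 6j, -1 - 6j.
Since all poles lie strictly in the left half-plane, the system is stable.

stable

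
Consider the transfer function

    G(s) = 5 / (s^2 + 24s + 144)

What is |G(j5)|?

|G(j5)| ≈ 0.02959

Substitute s = j5: numerator = 5, denominator = 119 + j120.
|G(j5)| = |5| / |119 + j120| = 5 / 169 ≈ 0.02959.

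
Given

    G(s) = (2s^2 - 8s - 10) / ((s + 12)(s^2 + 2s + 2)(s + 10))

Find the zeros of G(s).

Set the numerator to zero: 2s^2 - 8s - 10 = 0, i.e. 2·(s^2 - 4s - 5) = 0.
Factoring: (s - 5)(s + 1) = 0.

s = 5, -1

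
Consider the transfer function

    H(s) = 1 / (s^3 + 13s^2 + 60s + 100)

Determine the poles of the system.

s = -4 ± 2j, -5

The poles are the roots of the denominator s^3 + 13s^2 + 60s + 100 = 0.
Trying s = -5: the polynomial evaluates to 0, so (s + 5) is a factor.
Dividing out leaves s^2 + 8s + 20 = 0.
The quadratic formula then gives s = -4 ± 2j.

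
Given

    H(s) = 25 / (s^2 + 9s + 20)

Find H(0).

H(0) = 5/4 ≈ 1.250

Set s = 0: H(0) = (25) / (20) = 5/4.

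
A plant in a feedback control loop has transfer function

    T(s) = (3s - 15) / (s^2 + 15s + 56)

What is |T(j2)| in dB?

Substitute s = j2: numerator = -15 + j6, denominator = 52 + j30.
|T(j2)| = |-15 + j6| / |52 + j30| = 16.155 / 60.033 ≈ 0.2691.
In decibels: 20·log₁₀(0.2691) ≈ -11.4 dB.

|T(j2)|_dB ≈ -11.4 dB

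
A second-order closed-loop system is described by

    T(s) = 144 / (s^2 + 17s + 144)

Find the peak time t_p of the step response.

Comparing s^2 + 17s + 144 to s^2 + 2ζωₙs + ωₙ²: ωₙ = 12 rad/s and ζ = 17/(2·12) ≈ 0.7083.
ζωₙ = 17/2 = 8.5, so ω_d = ωₙ√(1−ζ²) = √(ωₙ² − (ζωₙ)²) = √(144 − 8.5²) = √71.75 ≈ 8.471 rad/s.
t_p = π/ω_d = π/8.471 ≈ 0.3709 s.

t_p ≈ 0.3709 s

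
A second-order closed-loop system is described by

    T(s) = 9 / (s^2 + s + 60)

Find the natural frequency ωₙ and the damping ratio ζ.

ωₙ ≈ 7.746 rad/s, ζ ≈ 0.06455

Compare the denominator to the standard form s^2 + 2ζωₙs + ωₙ².
ωₙ² = 60, so ωₙ = √60 ≈ 7.746 rad/s.
2ζωₙ = 1, so ζ = 1/(2·√60) ≈ 0.06455.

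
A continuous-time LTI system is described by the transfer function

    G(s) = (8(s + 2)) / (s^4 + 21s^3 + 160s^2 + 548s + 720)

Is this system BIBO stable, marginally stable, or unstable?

stable

The denominator s^4 + 21s^3 + 160s^2 + 548s + 720 factors as (s^2 + 8s + 20)(s + 4)(s + 9), giving poles at s = -4 + 2j, -4 - 2j, -4, -9.
Since all poles lie strictly in the left half-plane, the system is stable.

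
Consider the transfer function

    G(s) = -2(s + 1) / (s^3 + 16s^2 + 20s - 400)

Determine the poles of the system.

The poles are the roots of the denominator s^3 + 16s^2 + 20s - 400 = 0.
Trying s = 4: the polynomial evaluates to 0, so (s - 4) is a factor.
Dividing out leaves s^2 + 20s + 100 = 0.
Factoring the quadratic: (s + 10)^2 = 0.

s = 4, -10, -10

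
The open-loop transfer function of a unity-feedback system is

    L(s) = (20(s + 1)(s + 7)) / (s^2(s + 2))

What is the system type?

Type 2

The denominator has 2 factors of s at the origin (free integrators), so this is a Type 2 system.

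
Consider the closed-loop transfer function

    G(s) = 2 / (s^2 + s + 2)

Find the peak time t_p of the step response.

Comparing s^2 + s + 2 to s^2 + 2ζωₙs + ωₙ²: ωₙ = √2 ≈ 1.414 rad/s and ζ = 1/(2·√2) ≈ 0.3536.
ζωₙ = 1/2 = 0.5, so ω_d = ωₙ√(1−ζ²) = √(ωₙ² − (ζωₙ)²) = √(2 − 0.5²) = √1.75 ≈ 1.323 rad/s.
t_p = π/ω_d = π/1.323 ≈ 2.375 s.

t_p ≈ 2.375 s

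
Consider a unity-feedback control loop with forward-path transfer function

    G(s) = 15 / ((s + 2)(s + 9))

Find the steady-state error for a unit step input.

G(s) has no poles at the origin.
This is a Type 0 system. Kp = lim_{s→0} G(s) = 15/18 = 5/6.
e_ss = 1/(1 + Kp) = 1/(1 + 5/6) = 6/11 ≈ 0.5455.

e_ss = 0.5455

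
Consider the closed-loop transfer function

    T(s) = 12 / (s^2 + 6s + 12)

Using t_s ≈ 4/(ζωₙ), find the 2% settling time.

t_s ≈ 1.333 s

Comparing s^2 + 6s + 12 to s^2 + 2ζωₙs + ωₙ²: ωₙ = √12 ≈ 3.464 rad/s and ζ = 6/(2·√12) ≈ 0.8660.
ζωₙ = 6/2 = 3, so t_s ≈ 4/(ζωₙ) = 4/3 ≈ 1.333 s.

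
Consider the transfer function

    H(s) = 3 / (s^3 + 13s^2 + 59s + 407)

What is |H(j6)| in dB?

Substitute s = j6: numerator = 3, denominator = -61 + j138.
|H(j6)| = |3| / |-61 + j138| = 3 / 150.88 ≈ 0.01988.
In decibels: 20·log₁₀(0.01988) ≈ -34.0 dB.

|H(j6)|_dB ≈ -34.0 dB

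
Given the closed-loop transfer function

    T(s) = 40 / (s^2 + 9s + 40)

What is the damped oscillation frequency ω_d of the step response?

Comparing s^2 + 9s + 40 to s^2 + 2ζωₙs + ωₙ²: ωₙ = √40 ≈ 6.325 rad/s and ζ = 9/(2·√40) ≈ 0.7115.
ζωₙ = 9/2 = 4.5, so ω_d = ωₙ√(1−ζ²) = √(ωₙ² − (ζωₙ)²) = √(40 − 4.5²) = √19.75 ≈ 4.444 rad/s.

ω_d ≈ 4.444 rad/s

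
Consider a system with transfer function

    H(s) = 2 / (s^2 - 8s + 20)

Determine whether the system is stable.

The denominator s^2 - 8s + 20 factors as (s^2 - 8s + 20), giving poles at s = 4 ± 2j.
Since the pole(s) at s = 4 ± 2j lie in the right half-plane, the system is unstable.

unstable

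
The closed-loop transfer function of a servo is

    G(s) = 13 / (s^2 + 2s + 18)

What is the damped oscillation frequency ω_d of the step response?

Comparing s^2 + 2s + 18 to s^2 + 2ζωₙs + ωₙ²: ωₙ = √18 ≈ 4.243 rad/s and ζ = 2/(2·√18) ≈ 0.2357.
ζωₙ = 2/2 = 1, so ω_d = ωₙ√(1−ζ²) = √(ωₙ² − (ζωₙ)²) = √(18 − 1²) = √17 ≈ 4.123 rad/s.

ω_d ≈ 4.123 rad/s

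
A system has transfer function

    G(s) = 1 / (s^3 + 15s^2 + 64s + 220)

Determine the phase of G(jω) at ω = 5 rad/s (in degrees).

∠G(j5) ≈ -128.5°

At s = j5: numerator = 1, denominator = -155 + j195.
∠G = ∠num − ∠den = 0° − (128.48°) = -128.5°.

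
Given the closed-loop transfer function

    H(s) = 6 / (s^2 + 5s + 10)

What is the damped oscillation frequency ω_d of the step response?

Comparing s^2 + 5s + 10 to s^2 + 2ζωₙs + ωₙ²: ωₙ = √10 ≈ 3.162 rad/s and ζ = 5/(2·√10) ≈ 0.7906.
ζωₙ = 5/2 = 2.5, so ω_d = ωₙ√(1−ζ²) = √(ωₙ² − (ζωₙ)²) = √(10 − 2.5²) = √3.75 ≈ 1.936 rad/s.

ω_d ≈ 1.936 rad/s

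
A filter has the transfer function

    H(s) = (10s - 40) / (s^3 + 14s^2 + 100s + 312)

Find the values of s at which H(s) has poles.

s = -4 ± 6j, -6

The poles are the roots of the denominator s^3 + 14s^2 + 100s + 312 = 0.
Trying s = -6: the polynomial evaluates to 0, so (s + 6) is a factor.
Dividing out leaves s^2 + 8s + 52 = 0.
The quadratic formula then gives s = -4 ± 6j.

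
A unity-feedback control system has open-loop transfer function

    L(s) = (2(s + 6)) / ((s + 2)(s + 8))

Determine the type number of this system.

The denominator has no factor of s at the origin — no free integrator — so this is a Type 0 system.

Type 0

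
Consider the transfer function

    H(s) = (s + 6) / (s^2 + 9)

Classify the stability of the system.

marginally stable

The denominator s^2 + 9 factors as (s^2 + 9), giving poles at s = 3j, -3j.
Since the simple pole(s) at s = 3j, -3j lie on the jω-axis with none in the right half-plane, the system is marginally stable.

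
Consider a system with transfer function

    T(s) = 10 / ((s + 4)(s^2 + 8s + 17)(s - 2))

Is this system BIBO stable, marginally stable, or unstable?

unstable

The poles can be read from the denominator factors: s = -4, -4 + j, -4 - j, 2.
Since the pole(s) at s = 2 lie in the right half-plane, the system is unstable.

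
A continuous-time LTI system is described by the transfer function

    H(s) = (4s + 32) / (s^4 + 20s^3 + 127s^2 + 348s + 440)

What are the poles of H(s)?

The poles are the roots of the denominator s^4 + 20s^3 + 127s^2 + 348s + 440 = 0.
Trying s = -5: the polynomial evaluates to 0, so (s + 5) is a factor.
Dividing out leaves s^3 + 15s^2 + 52s + 88 = 0.
This factors further as (s + 11)(s^2 + 4s + 8) = 0.

s = -5, -11, -2 ± 2j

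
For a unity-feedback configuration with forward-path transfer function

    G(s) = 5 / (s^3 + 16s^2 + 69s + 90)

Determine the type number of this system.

The denominator has no factor of s at the origin — no free integrator — so this is a Type 0 system.

Type 0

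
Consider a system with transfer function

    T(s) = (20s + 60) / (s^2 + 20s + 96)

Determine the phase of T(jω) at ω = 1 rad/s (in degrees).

At s = j1: numerator = 60 + j20, denominator = 95 + j20.
∠T = ∠num − ∠den = 18.435° − (11.889°) = 6.546°.

∠T(j1) ≈ 6.546°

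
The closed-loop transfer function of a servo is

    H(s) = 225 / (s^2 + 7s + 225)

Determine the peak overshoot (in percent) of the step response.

Comparing s^2 + 7s + 225 to s^2 + 2ζωₙs + ωₙ²: ωₙ = 15 rad/s and ζ = 7/(2·15) ≈ 0.2333.
%OS = 100·exp(−πζ/√(1−ζ²)) = 100·exp(−π·0.2333/√(1−0.2333²)) ≈ 47.1%.

%OS ≈ 47.1%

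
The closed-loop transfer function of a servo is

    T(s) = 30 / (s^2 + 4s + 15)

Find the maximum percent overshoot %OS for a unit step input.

%OS ≈ 15.0%

Comparing s^2 + 4s + 15 to s^2 + 2ζωₙs + ωₙ²: ωₙ = √15 ≈ 3.873 rad/s and ζ = 4/(2·√15) ≈ 0.5164.
%OS = 100·exp(−πζ/√(1−ζ²)) = 100·exp(−π·0.5164/√(1−0.5164²)) ≈ 15.0%.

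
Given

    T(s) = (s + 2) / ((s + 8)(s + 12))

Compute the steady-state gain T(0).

T(0) = 1/48 ≈ 0.02083

At s = 0 each factor (s + a) contributes a and each (s^2 + bs + c) contributes c.
T(0) = 1·(2) / ((8) · (12)) = 2/96 = 1/48.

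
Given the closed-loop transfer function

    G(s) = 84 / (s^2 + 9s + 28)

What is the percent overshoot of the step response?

%OS ≈ 0.623%

Comparing s^2 + 9s + 28 to s^2 + 2ζωₙs + ωₙ²: ωₙ = √28 ≈ 5.292 rad/s and ζ = 9/(2·√28) ≈ 0.8504.
%OS = 100·exp(−πζ/√(1−ζ²)) = 100·exp(−π·0.8504/√(1−0.8504²)) ≈ 0.623%.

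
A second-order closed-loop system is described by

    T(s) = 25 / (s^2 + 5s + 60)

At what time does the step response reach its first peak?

t_p ≈ 0.4285 s

Comparing s^2 + 5s + 60 to s^2 + 2ζωₙs + ωₙ²: ωₙ = √60 ≈ 7.746 rad/s and ζ = 5/(2·√60) ≈ 0.3227.
ζωₙ = 5/2 = 2.5, so ω_d = ωₙ√(1−ζ²) = √(ωₙ² − (ζωₙ)²) = √(60 − 2.5²) = √53.75 ≈ 7.331 rad/s.
t_p = π/ω_d = π/7.331 ≈ 0.4285 s.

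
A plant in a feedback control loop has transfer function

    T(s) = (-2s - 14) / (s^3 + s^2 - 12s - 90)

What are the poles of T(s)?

The poles are the roots of the denominator s^3 + s^2 - 12s - 90 = 0.
Trying s = 5: the polynomial evaluates to 0, so (s - 5) is a factor.
Dividing out leaves s^2 + 6s + 18 = 0.
The quadratic formula then gives s = -3 ± 3j.

s = -3 ± 3j, 5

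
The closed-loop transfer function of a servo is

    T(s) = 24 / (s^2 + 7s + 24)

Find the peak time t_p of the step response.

t_p ≈ 0.9165 s

Comparing s^2 + 7s + 24 to s^2 + 2ζωₙs + ωₙ²: ωₙ = √24 ≈ 4.899 rad/s and ζ = 7/(2·√24) ≈ 0.7144.
ζωₙ = 7/2 = 3.5, so ω_d = ωₙ√(1−ζ²) = √(ωₙ² − (ζωₙ)²) = √(24 − 3.5²) = √11.75 ≈ 3.428 rad/s.
t_p = π/ω_d = π/3.428 ≈ 0.9165 s.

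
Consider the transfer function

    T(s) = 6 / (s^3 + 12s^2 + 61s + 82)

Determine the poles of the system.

The poles are the roots of the denominator s^3 + 12s^2 + 61s + 82 = 0.
Trying s = -2: the polynomial evaluates to 0, so (s + 2) is a factor.
Dividing out leaves s^2 + 10s + 41 = 0.
The quadratic formula then gives s = -5 ± 4j.

s = -5 ± 4j, -2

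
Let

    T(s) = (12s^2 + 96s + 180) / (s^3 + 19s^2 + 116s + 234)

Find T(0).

T(0) = 10/13 ≈ 0.7692

Set s = 0: T(0) = (180) / (234) = 10/13.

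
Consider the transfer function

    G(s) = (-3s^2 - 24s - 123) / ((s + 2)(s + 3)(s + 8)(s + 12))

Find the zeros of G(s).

s = -4 + 5j, -4 - 5j

Set the numerator to zero: -3s^2 - 24s - 123 = 0, i.e. -3·(s^2 + 8s + 41) = 0.
Factoring: (s^2 + 8s + 41) = 0.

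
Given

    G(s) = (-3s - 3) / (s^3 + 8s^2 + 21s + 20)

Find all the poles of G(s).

The poles are the roots of the denominator s^3 + 8s^2 + 21s + 20 = 0.
Trying s = -4: the polynomial evaluates to 0, so (s + 4) is a factor.
Dividing out leaves s^2 + 4s + 5 = 0.
The quadratic formula then gives s = -2 ± 1j.

s = -2 + j, -2 - j, -4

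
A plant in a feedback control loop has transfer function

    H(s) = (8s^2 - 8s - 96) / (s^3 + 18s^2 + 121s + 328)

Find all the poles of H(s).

The poles are the roots of the denominator s^3 + 18s^2 + 121s + 328 = 0.
Trying s = -8: the polynomial evaluates to 0, so (s + 8) is a factor.
Dividing out leaves s^2 + 10s + 41 = 0.
The quadratic formula then gives s = -5 ± 4j.

s = -5 + 4j, -5 - 4j, -8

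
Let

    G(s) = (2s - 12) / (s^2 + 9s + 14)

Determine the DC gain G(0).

G(0) = -6/7 ≈ -0.8571

Set s = 0: G(0) = (-12) / (14) = -6/7.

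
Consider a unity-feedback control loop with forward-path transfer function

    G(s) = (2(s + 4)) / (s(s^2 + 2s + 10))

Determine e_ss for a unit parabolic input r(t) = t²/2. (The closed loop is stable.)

e_ss = ∞

G(s) has one pole at the origin.
This is a Type 1 system; Ka = lim_{s→0} s^2·G(s) = 0, so the steady-state error for a parabola input is infinite.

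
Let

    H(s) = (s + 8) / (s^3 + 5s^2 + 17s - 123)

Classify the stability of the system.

unstable

The denominator s^3 + 5s^2 + 17s - 123 factors as (s - 3)(s^2 + 8s + 41), giving poles at s = 3, -4 + 5j, -4 - 5j.
Since the pole(s) at s = 3 lie in the right half-plane, the system is unstable.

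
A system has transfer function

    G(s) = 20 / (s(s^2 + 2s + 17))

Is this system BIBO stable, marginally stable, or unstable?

marginally stable

The poles can be read from the denominator factors: s = 0, -1 ± 4j.
Since the simple pole(s) at s = 0 lie on the jω-axis with none in the right half-plane, the system is marginally stable.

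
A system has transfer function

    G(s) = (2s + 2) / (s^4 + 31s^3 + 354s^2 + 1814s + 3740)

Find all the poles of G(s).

s = -5 ± 3j, -10, -11

The poles are the roots of the denominator s^4 + 31s^3 + 354s^2 + 1814s + 3740 = 0.
Trying s = -10: the polynomial evaluates to 0, so (s + 10) is a factor.
Dividing out leaves s^3 + 21s^2 + 144s + 374 = 0.
This factors further as (s^2 + 10s + 34)(s + 11) = 0.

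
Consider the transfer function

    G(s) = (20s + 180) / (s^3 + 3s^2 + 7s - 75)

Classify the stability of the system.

The denominator s^3 + 3s^2 + 7s - 75 factors as (s - 3)(s^2 + 6s + 25), giving poles at s = 3, -3 + 4j, -3 - 4j.
Since the pole(s) at s = 3 lie in the right half-plane, the system is unstable.

unstable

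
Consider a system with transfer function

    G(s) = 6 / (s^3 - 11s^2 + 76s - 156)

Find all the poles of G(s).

s = 4 + 6j, 4 - 6j, 3

The poles are the roots of the denominator s^3 - 11s^2 + 76s - 156 = 0.
Trying s = 3: the polynomial evaluates to 0, so (s - 3) is a factor.
Dividing out leaves s^2 - 8s + 52 = 0.
The quadratic formula then gives s = 4 ± 6j.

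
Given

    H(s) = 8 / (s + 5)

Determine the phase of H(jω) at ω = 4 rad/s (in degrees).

At s = j4: numerator = 8, denominator = 5 + j4.
∠H = ∠num − ∠den = 0° − (38.660°) = -38.66°.

∠H(j4) ≈ -38.66°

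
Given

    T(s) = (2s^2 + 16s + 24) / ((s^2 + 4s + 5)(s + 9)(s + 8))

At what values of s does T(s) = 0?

s = -6, -2

Set the numerator to zero: 2s^2 + 16s + 24 = 0, i.e. 2·(s^2 + 8s + 12) = 0.
Factoring: (s + 6)(s + 2) = 0.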